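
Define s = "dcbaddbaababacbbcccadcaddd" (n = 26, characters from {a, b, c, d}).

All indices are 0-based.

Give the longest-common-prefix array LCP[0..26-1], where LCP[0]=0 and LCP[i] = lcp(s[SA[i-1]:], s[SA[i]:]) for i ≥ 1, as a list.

[0, 1, 3, 1, 1, 2, 3, 0, 2, 2, 2, 1, 1, 0, 3, 1, 2, 1, 2, 0, 1, 1, 2, 1, 2, 2]

sorted suffixes:
  #0 SA[0]=7  'aababacbbcccadcaddd'
  #1 SA[1]=8  'ababacbbcccadcaddd'
  #2 SA[2]=10  'abacbbcccadcaddd'
  #3 SA[3]=12  'acbbcccadcaddd'
  #4 SA[4]=19  'adcaddd'
  #5 SA[5]=3  'addbaababacbbcccadcaddd'
  #6 SA[6]=22  'addd'
  #7 SA[7]=6  'baababacbbcccadcaddd'
  #8 SA[8]=9  'babacbbcccadcaddd'
  #9 SA[9]=11  'bacbbcccadcaddd'
  #10 SA[10]=2  'baddbaababacbbcccadcaddd'
  #11 SA[11]=14  'bbcccadcaddd'
  #12 SA[12]=15  'bcccadcaddd'
  #13 SA[13]=18  'cadcaddd'
  #14 SA[14]=21  'caddd'
  #15 SA[15]=1  'cbaddbaababacbbcccadcaddd'
  #16 SA[16]=13  'cbbcccadcaddd'
  #17 SA[17]=17  'ccadcaddd'
  #18 SA[18]=16  'cccadcaddd'
  #19 SA[19]=25  'd'
  #20 SA[20]=5  'dbaababacbbcccadcaddd'
  #21 SA[21]=20  'dcaddd'
  #22 SA[22]=0  'dcbaddbaababacbbcccadcaddd'
  #23 SA[23]=24  'dd'
  #24 SA[24]=4  'ddbaababacbbcccadcaddd'
  #25 SA[25]=23  'ddd'

SA = [7, 8, 10, 12, 19, 3, 22, 6, 9, 11, 2, 14, 15, 18, 21, 1, 13, 17, 16, 25, 5, 20, 0, 24, 4, 23]
rank  pair      lcp
   1  s[7:],s[8:]  1  'a'
   2  s[8:],s[10:]  3  'aba'
   3  s[10:],s[12:]  1  'a'
   4  s[12:],s[19:]  1  'a'
   5  s[19:],s[3:]  2  'ad'
   6  s[3:],s[22:]  3  'add'
   7  s[22:],s[6:]  0  ''
   8  s[6:],s[9:]  2  'ba'
   9  s[9:],s[11:]  2  'ba'
  10  s[11:],s[2:]  2  'ba'
  11  s[2:],s[14:]  1  'b'
  12  s[14:],s[15:]  1  'b'
  13  s[15:],s[18:]  0  ''
  14  s[18:],s[21:]  3  'cad'
  15  s[21:],s[1:]  1  'c'
  16  s[1:],s[13:]  2  'cb'
  17  s[13:],s[17:]  1  'c'
  18  s[17:],s[16:]  2  'cc'
  19  s[16:],s[25:]  0  ''
  20  s[25:],s[5:]  1  'd'
  21  s[5:],s[20:]  1  'd'
  22  s[20:],s[0:]  2  'dc'
  23  s[0:],s[24:]  1  'd'
  24  s[24:],s[4:]  2  'dd'
  25  s[4:],s[23:]  2  'dd'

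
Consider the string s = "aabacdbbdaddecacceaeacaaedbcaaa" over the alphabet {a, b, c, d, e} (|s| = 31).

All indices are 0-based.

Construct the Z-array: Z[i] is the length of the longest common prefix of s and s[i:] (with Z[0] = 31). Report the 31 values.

Z[0]=31
i=1: fresh scan; Z[1]=1 extend→box=[1,2)
i=2: fresh scan; Z[2]=0
i=3: fresh scan; Z[3]=1 extend→box=[3,4)
i=4: fresh scan; Z[4]=0
i=5: fresh scan; Z[5]=0
i=6: fresh scan; Z[6]=0
i=7: fresh scan; Z[7]=0
i=8: fresh scan; Z[8]=0
i=9: fresh scan; Z[9]=1 extend→box=[9,10)
i=10: fresh scan; Z[10]=0
i=11: fresh scan; Z[11]=0
i=12: fresh scan; Z[12]=0
i=13: fresh scan; Z[13]=0
i=14: fresh scan; Z[14]=1 extend→box=[14,15)
i=15: fresh scan; Z[15]=0
i=16: fresh scan; Z[16]=0
i=17: fresh scan; Z[17]=0
i=18: fresh scan; Z[18]=1 extend→box=[18,19)
i=19: fresh scan; Z[19]=0
i=20: fresh scan; Z[20]=1 extend→box=[20,21)
i=21: fresh scan; Z[21]=0
i=22: fresh scan; Z[22]=2 extend→box=[22,24)
i=23: min(r-i=1, Z[1]=1)=1; Z[23]=1
i=24: fresh scan; Z[24]=0
i=25: fresh scan; Z[25]=0
i=26: fresh scan; Z[26]=0
i=27: fresh scan; Z[27]=0
i=28: fresh scan; Z[28]=2 extend→box=[28,30)
i=29: min(r-i=1, Z[1]=1)=1; Z[29]=2 extend→box=[29,31)
i=30: min(r-i=1, Z[1]=1)=1; Z[30]=1

[31, 1, 0, 1, 0, 0, 0, 0, 0, 1, 0, 0, 0, 0, 1, 0, 0, 0, 1, 0, 1, 0, 2, 1, 0, 0, 0, 0, 2, 2, 1]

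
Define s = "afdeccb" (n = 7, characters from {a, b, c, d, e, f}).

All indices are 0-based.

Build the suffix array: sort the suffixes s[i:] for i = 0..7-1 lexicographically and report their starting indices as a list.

sorted suffixes:
  #0 SA[0]=0  'afdeccb'
  #1 SA[1]=6  'b'
  #2 SA[2]=5  'cb'
  #3 SA[3]=4  'ccb'
  #4 SA[4]=2  'deccb'
  #5 SA[5]=3  'eccb'
  #6 SA[6]=1  'fdeccb'

[0, 6, 5, 4, 2, 3, 1]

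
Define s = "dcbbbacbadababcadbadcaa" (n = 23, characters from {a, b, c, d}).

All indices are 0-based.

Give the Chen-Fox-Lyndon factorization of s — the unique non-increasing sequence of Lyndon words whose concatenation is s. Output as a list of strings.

["d", "c", "b", "b", "b", "acbad", "ababcadbadc", "a", "a"]

emit factor 1: 'd' (i=0, period=1)
emit factor 2: 'c' (i=1, period=1)
emit factor 3: 'b' (i=2, period=1)
emit factor 4: 'b' (i=3, period=1)
emit factor 5: 'b' (i=4, period=1)
emit factor 6: 'acbad' (i=5, period=5)
emit factor 7: 'ababcadbadc' (i=10, period=11)
emit factor 8: 'a' (i=21, period=1)
emit factor 9: 'a' (i=22, period=1)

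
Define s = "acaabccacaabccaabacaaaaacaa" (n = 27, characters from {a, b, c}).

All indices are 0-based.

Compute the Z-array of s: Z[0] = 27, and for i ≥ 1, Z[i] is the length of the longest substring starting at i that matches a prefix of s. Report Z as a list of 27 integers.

Z[0]=27
i=1: i≥r, start 0; Z[1]=0
i=2: i≥r, start 0; Z[2]=1 scan→box=[2,3)
i=3: i≥r, start 0; Z[3]=1 scan→box=[3,4)
i=4: i≥r, start 0; Z[4]=0
i=5: i≥r, start 0; Z[5]=0
i=6: i≥r, start 0; Z[6]=0
i=7: i≥r, start 0; Z[7]=8 scan→box=[7,15)
i=8: min(r-i=7, Z[1]=0)=0; Z[8]=0
i=9: min(r-i=6, Z[2]=1)=1; Z[9]=1
i=10: min(r-i=5, Z[3]=1)=1; Z[10]=1
i=11: min(r-i=4, Z[4]=0)=0; Z[11]=0
i=12: min(r-i=3, Z[5]=0)=0; Z[12]=0
i=13: min(r-i=2, Z[6]=0)=0; Z[13]=0
i=14: min(r-i=1, Z[7]=8)=1; Z[14]=1
i=15: i≥r, start 0; Z[15]=1 scan→box=[15,16)
i=16: i≥r, start 0; Z[16]=0
i=17: i≥r, start 0; Z[17]=4 scan→box=[17,21)
i=18: min(r-i=3, Z[1]=0)=0; Z[18]=0
i=19: min(r-i=2, Z[2]=1)=1; Z[19]=1
i=20: min(r-i=1, Z[3]=1)=1; Z[20]=1
i=21: i≥r, start 0; Z[21]=1 scan→box=[21,22)
i=22: i≥r, start 0; Z[22]=1 scan→box=[22,23)
i=23: i≥r, start 0; Z[23]=4 scan→box=[23,27)
i=24: min(r-i=3, Z[1]=0)=0; Z[24]=0
i=25: min(r-i=2, Z[2]=1)=1; Z[25]=1
i=26: min(r-i=1, Z[3]=1)=1; Z[26]=1

[27, 0, 1, 1, 0, 0, 0, 8, 0, 1, 1, 0, 0, 0, 1, 1, 0, 4, 0, 1, 1, 1, 1, 4, 0, 1, 1]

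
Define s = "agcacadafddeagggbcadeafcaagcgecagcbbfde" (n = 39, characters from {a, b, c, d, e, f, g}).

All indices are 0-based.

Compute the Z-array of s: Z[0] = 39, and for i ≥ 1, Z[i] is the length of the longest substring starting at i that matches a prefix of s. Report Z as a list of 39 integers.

Z[0]=39
i=1: fresh scan; Z[1]=0
i=2: fresh scan; Z[2]=0
i=3: fresh scan; Z[3]=1 grow→box=[3,4)
i=4: fresh scan; Z[4]=0
i=5: fresh scan; Z[5]=1 grow→box=[5,6)
i=6: fresh scan; Z[6]=0
i=7: fresh scan; Z[7]=1 grow→box=[7,8)
i=8: fresh scan; Z[8]=0
i=9: fresh scan; Z[9]=0
i=10: fresh scan; Z[10]=0
i=11: fresh scan; Z[11]=0
i=12: fresh scan; Z[12]=2 grow→box=[12,14)
i=13: min(r-i=1, Z[1]=0)=0; Z[13]=0
i=14: fresh scan; Z[14]=0
i=15: fresh scan; Z[15]=0
i=16: fresh scan; Z[16]=0
i=17: fresh scan; Z[17]=0
i=18: fresh scan; Z[18]=1 grow→box=[18,19)
i=19: fresh scan; Z[19]=0
i=20: fresh scan; Z[20]=0
i=21: fresh scan; Z[21]=1 grow→box=[21,22)
i=22: fresh scan; Z[22]=0
i=23: fresh scan; Z[23]=0
i=24: fresh scan; Z[24]=1 grow→box=[24,25)
i=25: fresh scan; Z[25]=3 grow→box=[25,28)
i=26: min(r-i=2, Z[1]=0)=0; Z[26]=0
i=27: min(r-i=1, Z[2]=0)=0; Z[27]=0
i=28: fresh scan; Z[28]=0
i=29: fresh scan; Z[29]=0
i=30: fresh scan; Z[30]=0
i=31: fresh scan; Z[31]=3 grow→box=[31,34)
i=32: min(r-i=2, Z[1]=0)=0; Z[32]=0
i=33: min(r-i=1, Z[2]=0)=0; Z[33]=0
i=34: fresh scan; Z[34]=0
i=35: fresh scan; Z[35]=0
i=36: fresh scan; Z[36]=0
i=37: fresh scan; Z[37]=0
i=38: fresh scan; Z[38]=0

[39, 0, 0, 1, 0, 1, 0, 1, 0, 0, 0, 0, 2, 0, 0, 0, 0, 0, 1, 0, 0, 1, 0, 0, 1, 3, 0, 0, 0, 0, 0, 3, 0, 0, 0, 0, 0, 0, 0]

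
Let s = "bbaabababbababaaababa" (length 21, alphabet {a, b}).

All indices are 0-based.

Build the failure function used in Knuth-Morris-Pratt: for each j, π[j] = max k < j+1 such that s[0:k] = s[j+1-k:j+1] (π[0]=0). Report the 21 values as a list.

[0, 1, 0, 0, 1, 0, 1, 0, 1, 2, 3, 1, 0, 1, 0, 0, 0, 1, 0, 1, 0]

π[0] = 0
j=1 s[j]='b': π[1]=1 (border 'b')
j=2 s[j]='a': k: 1→0; π[2]=0 (border '')
j=3 s[j]='a': π[3]=0 (border '')
j=4 s[j]='b': π[4]=1 (border 'b')
j=5 s[j]='a': k: 1→0; π[5]=0 (border '')
j=6 s[j]='b': π[6]=1 (border 'b')
j=7 s[j]='a': k: 1→0; π[7]=0 (border '')
j=8 s[j]='b': π[8]=1 (border 'b')
j=9 s[j]='b': π[9]=2 (border 'bb')
j=10 s[j]='a': π[10]=3 (border 'bba')
j=11 s[j]='b': k: 3→0; π[11]=1 (border 'b')
j=12 s[j]='a': k: 1→0; π[12]=0 (border '')
j=13 s[j]='b': π[13]=1 (border 'b')
j=14 s[j]='a': k: 1→0; π[14]=0 (border '')
j=15 s[j]='a': π[15]=0 (border '')
j=16 s[j]='a': π[16]=0 (border '')
j=17 s[j]='b': π[17]=1 (border 'b')
j=18 s[j]='a': k: 1→0; π[18]=0 (border '')
j=19 s[j]='b': π[19]=1 (border 'b')
j=20 s[j]='a': k: 1→0; π[20]=0 (border '')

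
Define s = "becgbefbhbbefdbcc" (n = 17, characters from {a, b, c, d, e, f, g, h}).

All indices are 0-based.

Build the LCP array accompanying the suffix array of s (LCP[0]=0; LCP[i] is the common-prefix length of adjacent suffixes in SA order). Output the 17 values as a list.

rank | idx | suffix
   0 |   9 | bbefdbcc
   1 |  14 | bcc
   2 |   0 | becgbefbhbbefdbcc
   3 |   4 | befbhbbefdbcc
   4 |  10 | befdbcc
   5 |   7 | bhbbefdbcc
   6 |  16 | c
   7 |  15 | cc
   8 |   2 | cgbefbhbbefdbcc
   9 |  13 | dbcc
  10 |   1 | ecgbefbhbbefdbcc
  11 |   5 | efbhbbefdbcc
  12 |  11 | efdbcc
  13 |   6 | fbhbbefdbcc
  14 |  12 | fdbcc
  15 |   3 | gbefbhbbefdbcc
  16 |   8 | hbbefdbcc

SA = [9, 14, 0, 4, 10, 7, 16, 15, 2, 13, 1, 5, 11, 6, 12, 3, 8]
rank  pair      lcp
   1  s[9:],s[14:]  1  'b'
   2  s[14:],s[0:]  1  'b'
   3  s[0:],s[4:]  2  'be'
   4  s[4:],s[10:]  3  'bef'
   5  s[10:],s[7:]  1  'b'
   6  s[7:],s[16:]  0  ''
   7  s[16:],s[15:]  1  'c'
   8  s[15:],s[2:]  1  'c'
   9  s[2:],s[13:]  0  ''
  10  s[13:],s[1:]  0  ''
  11  s[1:],s[5:]  1  'e'
  12  s[5:],s[11:]  2  'ef'
  13  s[11:],s[6:]  0  ''
  14  s[6:],s[12:]  1  'f'
  15  s[12:],s[3:]  0  ''
  16  s[3:],s[8:]  0  ''

[0, 1, 1, 2, 3, 1, 0, 1, 1, 0, 0, 1, 2, 0, 1, 0, 0]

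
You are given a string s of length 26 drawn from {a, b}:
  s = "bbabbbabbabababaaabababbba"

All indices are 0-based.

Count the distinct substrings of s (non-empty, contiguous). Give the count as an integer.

rank | idx | suffix
   0 |  25 | a
   1 |  15 | aaabababbba
   2 |  16 | aabababbba
   3 |  13 | abaaabababbba
   4 |  11 | ababaaabababbba
   5 |   9 | abababaaabababbba
   6 |  17 | abababbba
   7 |  19 | ababbba
   8 |   6 | abbabababaaabababbba
   9 |  21 | abbba
  10 |   2 | abbbabbabababaaabababbba
  11 |  24 | ba
  12 |  14 | baaabababbba
  13 |  12 | babaaabababbba
  14 |  10 | bababaaabababbba
  15 |   8 | babababaaabababbba
  16 |  18 | bababbba
  17 |   5 | babbabababaaabababbba
  18 |  20 | babbba
  19 |   1 | babbbabbabababaaabababbba
  20 |  23 | bba
  21 |   7 | bbabababaaabababbba
  22 |   4 | bbabbabababaaabababbba
  23 |   0 | bbabbbabbabababaaabababbba
  24 |  22 | bbba
  25 |   3 | bbbabbabababaaabababbba

SA = [25, 15, 16, 13, 11, 9, 17, 19, 6, 21, 2, 24, 14, 12, 10, 8, 18, 5, 20, 1, 23, 7, 4, 0, 22, 3]
[i] adj suffixes → lcp
  [1] 25/15 → 1 ('a')
  [2] 15/16 → 2 ('aa')
  [3] 16/13 → 1 ('a')
  [4] 13/11 → 3 ('aba')
  [5] 11/9 → 5 ('ababa')
  [6] 9/17 → 6 ('ababab')
  [7] 17/19 → 4 ('abab')
  [8] 19/6 → 2 ('ab')
  [9] 6/21 → 3 ('abb')
  [10] 21/2 → 5 ('abbba')
  [11] 2/24 → 0 ('')
  [12] 24/14 → 2 ('ba')
  [13] 14/12 → 2 ('ba')
  [14] 12/10 → 4 ('baba')
  [15] 10/8 → 6 ('bababa')
  [16] 8/18 → 5 ('babab')
  [17] 18/5 → 3 ('bab')
  [18] 5/20 → 4 ('babb')
  [19] 20/1 → 6 ('babbba')
  [20] 1/23 → 1 ('b')
  [21] 23/7 → 3 ('bba')
  [22] 7/4 → 4 ('bbab')
  [23] 4/0 → 5 ('bbabb')
  [24] 0/22 → 2 ('bb')
  [25] 22/3 → 4 ('bbba')

n(n+1)/2 = 26·27/2 = 351
Σ LCP = 0 + 1 + 2 + 1 + 3 + 5 + 6 + 4 + 2 + 3 + 5 + 0 + 2 + 2 + 4 + 6 + 5 + 3 + 4 + 6 + 1 + 3 + 4 + 5 + 2 + 4 = 83
distinct = 351 − 83 = 268

268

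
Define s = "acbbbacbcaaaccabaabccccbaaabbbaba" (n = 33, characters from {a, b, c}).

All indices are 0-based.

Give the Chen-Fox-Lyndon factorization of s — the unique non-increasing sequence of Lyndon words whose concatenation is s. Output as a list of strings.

["acbbbacbc", "aaaccabaabccccb", "aaabbbab", "a"]

emit factor 1: 'acbbbacbc' (i=0, period=9)
emit factor 2: 'aaaccabaabccccb' (i=9, period=15)
emit factor 3: 'aaabbbab' (i=24, period=8)
emit factor 4: 'a' (i=32, period=1)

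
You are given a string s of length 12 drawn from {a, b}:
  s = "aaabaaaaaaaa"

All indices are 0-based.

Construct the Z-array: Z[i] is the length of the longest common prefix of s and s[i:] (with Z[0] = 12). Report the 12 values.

[12, 2, 1, 0, 3, 3, 3, 3, 3, 3, 2, 1]

Z[0]=12
i=1: outside box; Z[1]=2 extend→box=[1,3)
i=2: min(r-i=1, Z[1]=2)=1; Z[2]=1
i=3: outside box; Z[3]=0
i=4: outside box; Z[4]=3 extend→box=[4,7)
i=5: min(r-i=2, Z[1]=2)=2; Z[5]=3 extend→box=[5,8)
i=6: min(r-i=2, Z[1]=2)=2; Z[6]=3 extend→box=[6,9)
i=7: min(r-i=2, Z[1]=2)=2; Z[7]=3 extend→box=[7,10)
i=8: min(r-i=2, Z[1]=2)=2; Z[8]=3 extend→box=[8,11)
i=9: min(r-i=2, Z[1]=2)=2; Z[9]=3 extend→box=[9,12)
i=10: min(r-i=2, Z[1]=2)=2; Z[10]=2
i=11: min(r-i=1, Z[2]=1)=1; Z[11]=1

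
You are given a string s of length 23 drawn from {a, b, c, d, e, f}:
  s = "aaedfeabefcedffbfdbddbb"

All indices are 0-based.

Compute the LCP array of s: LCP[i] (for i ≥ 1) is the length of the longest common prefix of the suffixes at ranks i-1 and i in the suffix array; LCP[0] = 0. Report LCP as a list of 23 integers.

[0, 1, 1, 0, 1, 1, 1, 1, 0, 0, 2, 1, 1, 2, 0, 1, 3, 1, 0, 1, 1, 1, 1]

sorted suffixes:
  #0 SA[0]=0  'aaedfeabefcedffbfdbddbb'
  #1 SA[1]=6  'abefcedffbfdbddbb'
  #2 SA[2]=1  'aedfeabefcedffbfdbddbb'
  #3 SA[3]=22  'b'
  #4 SA[4]=21  'bb'
  #5 SA[5]=18  'bddbb'
  #6 SA[6]=7  'befcedffbfdbddbb'
  #7 SA[7]=15  'bfdbddbb'
  #8 SA[8]=10  'cedffbfdbddbb'
  #9 SA[9]=20  'dbb'
  #10 SA[10]=17  'dbddbb'
  #11 SA[11]=19  'ddbb'
  #12 SA[12]=3  'dfeabefcedffbfdbddbb'
  #13 SA[13]=12  'dffbfdbddbb'
  #14 SA[14]=5  'eabefcedffbfdbddbb'
  #15 SA[15]=2  'edfeabefcedffbfdbddbb'
  #16 SA[16]=11  'edffbfdbddbb'
  #17 SA[17]=8  'efcedffbfdbddbb'
  #18 SA[18]=14  'fbfdbddbb'
  #19 SA[19]=9  'fcedffbfdbddbb'
  #20 SA[20]=16  'fdbddbb'
  #21 SA[21]=4  'feabefcedffbfdbddbb'
  #22 SA[22]=13  'ffbfdbddbb'

SA = [0, 6, 1, 22, 21, 18, 7, 15, 10, 20, 17, 19, 3, 12, 5, 2, 11, 8, 14, 9, 16, 4, 13]
rank  pair      lcp
   1  s[0:],s[6:]  1  'a'
   2  s[6:],s[1:]  1  'a'
   3  s[1:],s[22:]  0  ''
   4  s[22:],s[21:]  1  'b'
   5  s[21:],s[18:]  1  'b'
   6  s[18:],s[7:]  1  'b'
   7  s[7:],s[15:]  1  'b'
   8  s[15:],s[10:]  0  ''
   9  s[10:],s[20:]  0  ''
  10  s[20:],s[17:]  2  'db'
  11  s[17:],s[19:]  1  'd'
  12  s[19:],s[3:]  1  'd'
  13  s[3:],s[12:]  2  'df'
  14  s[12:],s[5:]  0  ''
  15  s[5:],s[2:]  1  'e'
  16  s[2:],s[11:]  3  'edf'
  17  s[11:],s[8:]  1  'e'
  18  s[8:],s[14:]  0  ''
  19  s[14:],s[9:]  1  'f'
  20  s[9:],s[16:]  1  'f'
  21  s[16:],s[4:]  1  'f'
  22  s[4:],s[13:]  1  'f'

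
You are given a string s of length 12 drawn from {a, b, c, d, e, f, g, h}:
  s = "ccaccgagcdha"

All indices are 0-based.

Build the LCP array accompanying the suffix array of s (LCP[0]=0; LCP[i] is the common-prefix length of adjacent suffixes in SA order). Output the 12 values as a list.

rank | idx | suffix
   0 |  11 | a
   1 |   2 | accgagcdha
   2 |   6 | agcdha
   3 |   1 | caccgagcdha
   4 |   0 | ccaccgagcdha
   5 |   3 | ccgagcdha
   6 |   8 | cdha
   7 |   4 | cgagcdha
   8 |   9 | dha
   9 |   5 | gagcdha
  10 |   7 | gcdha
  11 |  10 | ha

SA = [11, 2, 6, 1, 0, 3, 8, 4, 9, 5, 7, 10]
[i] adj suffixes → lcp
  [1] 11/2 → 1 ('a')
  [2] 2/6 → 1 ('a')
  [3] 6/1 → 0 ('')
  [4] 1/0 → 1 ('c')
  [5] 0/3 → 2 ('cc')
  [6] 3/8 → 1 ('c')
  [7] 8/4 → 1 ('c')
  [8] 4/9 → 0 ('')
  [9] 9/5 → 0 ('')
  [10] 5/7 → 1 ('g')
  [11] 7/10 → 0 ('')

[0, 1, 1, 0, 1, 2, 1, 1, 0, 0, 1, 0]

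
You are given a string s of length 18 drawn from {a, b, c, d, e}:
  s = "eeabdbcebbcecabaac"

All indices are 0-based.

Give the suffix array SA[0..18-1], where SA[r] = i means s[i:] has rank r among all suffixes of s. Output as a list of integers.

rank | idx | suffix
   0 |  15 | aac
   1 |  13 | abaac
   2 |   2 | abdbcebbcecabaac
   3 |  16 | ac
   4 |  14 | baac
   5 |   8 | bbcecabaac
   6 |   5 | bcebbcecabaac
   7 |   9 | bcecabaac
   8 |   3 | bdbcebbcecabaac
   9 |  17 | c
  10 |  12 | cabaac
  11 |   6 | cebbcecabaac
  12 |  10 | cecabaac
  13 |   4 | dbcebbcecabaac
  14 |   1 | eabdbcebbcecabaac
  15 |   7 | ebbcecabaac
  16 |  11 | ecabaac
  17 |   0 | eeabdbcebbcecabaac

[15, 13, 2, 16, 14, 8, 5, 9, 3, 17, 12, 6, 10, 4, 1, 7, 11, 0]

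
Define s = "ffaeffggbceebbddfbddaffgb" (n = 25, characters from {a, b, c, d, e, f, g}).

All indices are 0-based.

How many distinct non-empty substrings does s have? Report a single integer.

rank | idx | suffix
   0 |   2 | aeffggbceebbddfbddaffgb
   1 |  20 | affgb
   2 |  24 | b
   3 |  12 | bbddfbddaffgb
   4 |   8 | bceebbddfbddaffgb
   5 |  17 | bddaffgb
   6 |  13 | bddfbddaffgb
   7 |   9 | ceebbddfbddaffgb
   8 |  19 | daffgb
   9 |  18 | ddaffgb
  10 |  14 | ddfbddaffgb
  11 |  15 | dfbddaffgb
  12 |  11 | ebbddfbddaffgb
  13 |  10 | eebbddfbddaffgb
  14 |   3 | effggbceebbddfbddaffgb
  15 |   1 | faeffggbceebbddfbddaffgb
  16 |  16 | fbddaffgb
  17 |   0 | ffaeffggbceebbddfbddaffgb
  18 |  21 | ffgb
  19 |   4 | ffggbceebbddfbddaffgb
  20 |  22 | fgb
  21 |   5 | fggbceebbddfbddaffgb
  22 |  23 | gb
  23 |   7 | gbceebbddfbddaffgb
  24 |   6 | ggbceebbddfbddaffgb

SA = [2, 20, 24, 12, 8, 17, 13, 9, 19, 18, 14, 15, 11, 10, 3, 1, 16, 0, 21, 4, 22, 5, 23, 7, 6]
rank  pair      lcp
   1  s[2:],s[20:]  1  'a'
   2  s[20:],s[24:]  0  ''
   3  s[24:],s[12:]  1  'b'
   4  s[12:],s[8:]  1  'b'
   5  s[8:],s[17:]  1  'b'
   6  s[17:],s[13:]  3  'bdd'
   7  s[13:],s[9:]  0  ''
   8  s[9:],s[19:]  0  ''
   9  s[19:],s[18:]  1  'd'
  10  s[18:],s[14:]  2  'dd'
  11  s[14:],s[15:]  1  'd'
  12  s[15:],s[11:]  0  ''
  13  s[11:],s[10:]  1  'e'
  14  s[10:],s[3:]  1  'e'
  15  s[3:],s[1:]  0  ''
  16  s[1:],s[16:]  1  'f'
  17  s[16:],s[0:]  1  'f'
  18  s[0:],s[21:]  2  'ff'
  19  s[21:],s[4:]  3  'ffg'
  20  s[4:],s[22:]  1  'f'
  21  s[22:],s[5:]  2  'fg'
  22  s[5:],s[23:]  0  ''
  23  s[23:],s[7:]  2  'gb'
  24  s[7:],s[6:]  1  'g'

n(n+1)/2 = 25·26/2 = 325
Σ LCP = 0 + 1 + 0 + 1 + 1 + 1 + 3 + 0 + 0 + 1 + 2 + 1 + 0 + 1 + 1 + 0 + 1 + 1 + 2 + 3 + 1 + 2 + 0 + 2 + 1 = 26
distinct = 325 − 26 = 299

299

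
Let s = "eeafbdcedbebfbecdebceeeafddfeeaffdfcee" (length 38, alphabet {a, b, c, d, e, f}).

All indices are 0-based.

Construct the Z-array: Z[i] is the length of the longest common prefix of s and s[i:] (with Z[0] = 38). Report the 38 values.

[38, 1, 0, 0, 0, 0, 0, 1, 0, 0, 1, 0, 0, 0, 1, 0, 0, 1, 0, 0, 2, 4, 1, 0, 0, 0, 0, 0, 4, 1, 0, 0, 0, 0, 0, 0, 2, 1]

Z[0]=38
i=1: outside box; Z[1]=1 extend→box=[1,2)
i=2: outside box; Z[2]=0
i=3: outside box; Z[3]=0
i=4: outside box; Z[4]=0
i=5: outside box; Z[5]=0
i=6: outside box; Z[6]=0
i=7: outside box; Z[7]=1 extend→box=[7,8)
i=8: outside box; Z[8]=0
i=9: outside box; Z[9]=0
i=10: outside box; Z[10]=1 extend→box=[10,11)
i=11: outside box; Z[11]=0
i=12: outside box; Z[12]=0
i=13: outside box; Z[13]=0
i=14: outside box; Z[14]=1 extend→box=[14,15)
i=15: outside box; Z[15]=0
i=16: outside box; Z[16]=0
i=17: outside box; Z[17]=1 extend→box=[17,18)
i=18: outside box; Z[18]=0
i=19: outside box; Z[19]=0
i=20: outside box; Z[20]=2 extend→box=[20,22)
i=21: min(r-i=1, Z[1]=1)=1; Z[21]=4 extend→box=[21,25)
i=22: min(r-i=3, Z[1]=1)=1; Z[22]=1
i=23: min(r-i=2, Z[2]=0)=0; Z[23]=0
i=24: min(r-i=1, Z[3]=0)=0; Z[24]=0
i=25: outside box; Z[25]=0
i=26: outside box; Z[26]=0
i=27: outside box; Z[27]=0
i=28: outside box; Z[28]=4 extend→box=[28,32)
i=29: min(r-i=3, Z[1]=1)=1; Z[29]=1
i=30: min(r-i=2, Z[2]=0)=0; Z[30]=0
i=31: min(r-i=1, Z[3]=0)=0; Z[31]=0
i=32: outside box; Z[32]=0
i=33: outside box; Z[33]=0
i=34: outside box; Z[34]=0
i=35: outside box; Z[35]=0
i=36: outside box; Z[36]=2 extend→box=[36,38)
i=37: min(r-i=1, Z[1]=1)=1; Z[37]=1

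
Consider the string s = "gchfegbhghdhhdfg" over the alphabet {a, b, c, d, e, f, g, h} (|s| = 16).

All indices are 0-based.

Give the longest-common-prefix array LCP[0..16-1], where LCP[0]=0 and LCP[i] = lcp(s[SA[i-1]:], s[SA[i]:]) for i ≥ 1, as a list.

[0, 0, 0, 1, 0, 0, 1, 0, 1, 1, 1, 0, 2, 1, 1, 1]

rank→(start, suffix):
  0 → (6, 'bhghdhhdfg')
  1 → (1, 'chfegbhghdhhdfg')
  2 → (13, 'dfg')
  3 → (10, 'dhhdfg')
  4 → (4, 'egbhghdhhdfg')
  5 → (3, 'fegbhghdhhdfg')
  6 → (14, 'fg')
  7 → (15, 'g')
  8 → (5, 'gbhghdhhdfg')
  9 → (0, 'gchfegbhghdhhdfg')
  10 → (8, 'ghdhhdfg')
  11 → (12, 'hdfg')
  12 → (9, 'hdhhdfg')
  13 → (2, 'hfegbhghdhhdfg')
  14 → (7, 'hghdhhdfg')
  15 → (11, 'hhdfg')

SA = [6, 1, 13, 10, 4, 3, 14, 15, 5, 0, 8, 12, 9, 2, 7, 11]
[i] adj suffixes → lcp
  [1] 6/1 → 0 ('')
  [2] 1/13 → 0 ('')
  [3] 13/10 → 1 ('d')
  [4] 10/4 → 0 ('')
  [5] 4/3 → 0 ('')
  [6] 3/14 → 1 ('f')
  [7] 14/15 → 0 ('')
  [8] 15/5 → 1 ('g')
  [9] 5/0 → 1 ('g')
  [10] 0/8 → 1 ('g')
  [11] 8/12 → 0 ('')
  [12] 12/9 → 2 ('hd')
  [13] 9/2 → 1 ('h')
  [14] 2/7 → 1 ('h')
  [15] 7/11 → 1 ('h')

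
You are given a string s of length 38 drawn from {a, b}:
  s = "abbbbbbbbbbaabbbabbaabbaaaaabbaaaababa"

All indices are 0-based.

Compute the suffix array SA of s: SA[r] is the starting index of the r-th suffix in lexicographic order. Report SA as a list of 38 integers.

sorted suffixes:
  #0 SA[0]=37  'a'
  #1 SA[1]=23  'aaaaabbaaaababa'
  #2 SA[2]=30  'aaaababa'
  #3 SA[3]=24  'aaaabbaaaababa'
  #4 SA[4]=31  'aaababa'
  #5 SA[5]=25  'aaabbaaaababa'
  #6 SA[6]=32  'aababa'
  #7 SA[7]=19  'aabbaaaaabbaaaababa'
  #8 SA[8]=26  'aabbaaaababa'
  #9 SA[9]=11  'aabbbabbaabbaaaaabbaaaababa'
  #10 SA[10]=35  'aba'
  #11 SA[11]=33  'ababa'
  #12 SA[12]=20  'abbaaaaabbaaaababa'
  #13 SA[13]=27  'abbaaaababa'
  #14 SA[14]=16  'abbaabbaaaaabbaaaababa'
  #15 SA[15]=12  'abbbabbaabbaaaaabbaaaababa'
  #16 SA[16]=0  'abbbbbbbbbbaabbbabbaabbaaaaabbaaaababa'
  #17 SA[17]=36  'ba'
  #18 SA[18]=22  'baaaaabbaaaababa'
  #19 SA[19]=29  'baaaababa'
  #20 SA[20]=18  'baabbaaaaabbaaaababa'
  #21 SA[21]=10  'baabbbabbaabbaaaaabbaaaababa'
  #22 SA[22]=34  'baba'
  #23 SA[23]=15  'babbaabbaaaaabbaaaababa'
  #24 SA[24]=21  'bbaaaaabbaaaababa'
  #25 SA[25]=28  'bbaaaababa'
  #26 SA[26]=17  'bbaabbaaaaabbaaaababa'
  #27 SA[27]=9  'bbaabbbabbaabbaaaaabbaaaababa'
  #28 SA[28]=14  'bbabbaabbaaaaabbaaaababa'
  #29 SA[29]=8  'bbbaabbbabbaabbaaaaabbaaaababa'
  #30 SA[30]=13  'bbbabbaabbaaaaabbaaaababa'
  #31 SA[31]=7  'bbbbaabbbabbaabbaaaaabbaaaababa'
  #32 SA[32]=6  'bbbbbaabbbabbaabbaaaaabbaaaababa'
  #33 SA[33]=5  'bbbbbbaabbbabbaabbaaaaabbaaaababa'
  #34 SA[34]=4  'bbbbbbbaabbbabbaabbaaaaabbaaaababa'
  #35 SA[35]=3  'bbbbbbbbaabbbabbaabbaaaaabbaaaababa'
  #36 SA[36]=2  'bbbbbbbbbaabbbabbaabbaaaaabbaaaababa'
  #37 SA[37]=1  'bbbbbbbbbbaabbbabbaabbaaaaabbaaaababa'

[37, 23, 30, 24, 31, 25, 32, 19, 26, 11, 35, 33, 20, 27, 16, 12, 0, 36, 22, 29, 18, 10, 34, 15, 21, 28, 17, 9, 14, 8, 13, 7, 6, 5, 4, 3, 2, 1]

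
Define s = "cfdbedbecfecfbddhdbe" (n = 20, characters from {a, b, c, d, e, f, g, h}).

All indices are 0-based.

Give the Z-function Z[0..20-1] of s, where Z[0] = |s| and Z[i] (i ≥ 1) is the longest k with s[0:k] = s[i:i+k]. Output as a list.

[20, 0, 0, 0, 0, 0, 0, 0, 2, 0, 0, 2, 0, 0, 0, 0, 0, 0, 0, 0]

Z[0]=20
i=1: outside box; Z[1]=0
i=2: outside box; Z[2]=0
i=3: outside box; Z[3]=0
i=4: outside box; Z[4]=0
i=5: outside box; Z[5]=0
i=6: outside box; Z[6]=0
i=7: outside box; Z[7]=0
i=8: outside box; Z[8]=2 extend→box=[8,10)
i=9: min(r-i=1, Z[1]=0)=0; Z[9]=0
i=10: outside box; Z[10]=0
i=11: outside box; Z[11]=2 extend→box=[11,13)
i=12: min(r-i=1, Z[1]=0)=0; Z[12]=0
i=13: outside box; Z[13]=0
i=14: outside box; Z[14]=0
i=15: outside box; Z[15]=0
i=16: outside box; Z[16]=0
i=17: outside box; Z[17]=0
i=18: outside box; Z[18]=0
i=19: outside box; Z[19]=0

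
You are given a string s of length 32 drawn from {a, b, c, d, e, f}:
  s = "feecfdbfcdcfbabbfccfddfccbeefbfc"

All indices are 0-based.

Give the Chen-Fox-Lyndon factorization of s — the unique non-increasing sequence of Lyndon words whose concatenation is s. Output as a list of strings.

emit factor 1: 'f' (i=0, period=1)
emit factor 2: 'e' (i=1, period=1)
emit factor 3: 'e' (i=2, period=1)
emit factor 4: 'cfd' (i=3, period=3)
emit factor 5: 'bfcdcf' (i=6, period=6)
emit factor 6: 'b' (i=12, period=1)
emit factor 7: 'abbfccfddfccbeefbfc' (i=13, period=19)

["f", "e", "e", "cfd", "bfcdcf", "b", "abbfccfddfccbeefbfc"]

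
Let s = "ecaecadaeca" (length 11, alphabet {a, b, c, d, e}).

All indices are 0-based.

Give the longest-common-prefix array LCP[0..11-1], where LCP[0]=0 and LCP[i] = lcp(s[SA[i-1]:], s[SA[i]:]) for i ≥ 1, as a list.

[0, 1, 1, 4, 0, 2, 2, 0, 0, 3, 3]

sorted suffixes:
  #0 SA[0]=10  'a'
  #1 SA[1]=5  'adaeca'
  #2 SA[2]=7  'aeca'
  #3 SA[3]=2  'aecadaeca'
  #4 SA[4]=9  'ca'
  #5 SA[5]=4  'cadaeca'
  #6 SA[6]=1  'caecadaeca'
  #7 SA[7]=6  'daeca'
  #8 SA[8]=8  'eca'
  #9 SA[9]=3  'ecadaeca'
  #10 SA[10]=0  'ecaecadaeca'

SA = [10, 5, 7, 2, 9, 4, 1, 6, 8, 3, 0]
rank  pair      lcp
   1  s[10:],s[5:]  1  'a'
   2  s[5:],s[7:]  1  'a'
   3  s[7:],s[2:]  4  'aeca'
   4  s[2:],s[9:]  0  ''
   5  s[9:],s[4:]  2  'ca'
   6  s[4:],s[1:]  2  'ca'
   7  s[1:],s[6:]  0  ''
   8  s[6:],s[8:]  0  ''
   9  s[8:],s[3:]  3  'eca'
  10  s[3:],s[0:]  3  'eca'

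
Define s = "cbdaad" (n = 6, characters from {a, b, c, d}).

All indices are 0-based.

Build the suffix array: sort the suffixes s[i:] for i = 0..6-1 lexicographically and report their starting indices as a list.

rank→(start, suffix):
  0 → (3, 'aad')
  1 → (4, 'ad')
  2 → (1, 'bdaad')
  3 → (0, 'cbdaad')
  4 → (5, 'd')
  5 → (2, 'daad')

[3, 4, 1, 0, 5, 2]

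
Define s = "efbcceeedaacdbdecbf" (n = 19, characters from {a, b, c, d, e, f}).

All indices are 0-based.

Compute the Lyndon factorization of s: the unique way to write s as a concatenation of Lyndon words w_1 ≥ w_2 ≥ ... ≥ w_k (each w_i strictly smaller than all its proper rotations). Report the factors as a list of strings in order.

emit factor 1: 'ef' (i=0, period=2)
emit factor 2: 'bcceeed' (i=2, period=7)
emit factor 3: 'aacdbdecbf' (i=9, period=10)

["ef", "bcceeed", "aacdbdecbf"]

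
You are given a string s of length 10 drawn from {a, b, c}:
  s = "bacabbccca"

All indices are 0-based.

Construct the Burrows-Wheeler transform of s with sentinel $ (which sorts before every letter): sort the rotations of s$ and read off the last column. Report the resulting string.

rank  rotation     last
    0  $bacabbccca  a
    1  a$bacabbccc  c
    2  abbccca$bac  c
    3  acabbccca$b  b
    4  bacabbccca$  $
    5  bbccca$baca  a
    6  bccca$bacab  b
    7  ca$bacabbcc  c
    8  cabbccca$ba  a
    9  cca$bacabbc  c
   10  ccca$bacabb  b

accb$abcacb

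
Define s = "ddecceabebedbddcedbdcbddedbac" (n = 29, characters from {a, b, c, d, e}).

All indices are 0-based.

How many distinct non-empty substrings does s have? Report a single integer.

rank | idx | suffix
   0 |   6 | abebedbddcedbdcbddedbac
   1 |  27 | ac
   2 |  26 | bac
   3 |  18 | bdcbddedbac
   4 |  12 | bddcedbdcbddedbac
   5 |  21 | bddedbac
   6 |   7 | bebedbddcedbdcbddedbac
   7 |   9 | bedbddcedbdcbddedbac
   8 |  28 | c
   9 |  20 | cbddedbac
  10 |   3 | cceabebedbddcedbdcbddedbac
  11 |   4 | ceabebedbddcedbdcbddedbac
  12 |  15 | cedbdcbddedbac
  13 |  25 | dbac
  14 |  17 | dbdcbddedbac
  15 |  11 | dbddcedbdcbddedbac
  16 |  19 | dcbddedbac
  17 |  14 | dcedbdcbddedbac
  18 |  13 | ddcedbdcbddedbac
  19 |   0 | ddecceabebedbddcedbdcbddedbac
  20 |  22 | ddedbac
  21 |   1 | decceabebedbddcedbdcbddedbac
  22 |  23 | dedbac
  23 |   5 | eabebedbddcedbdcbddedbac
  24 |   8 | ebedbddcedbdcbddedbac
  25 |   2 | ecceabebedbddcedbdcbddedbac
  26 |  24 | edbac
  27 |  16 | edbdcbddedbac
  28 |  10 | edbddcedbdcbddedbac

SA = [6, 27, 26, 18, 12, 21, 7, 9, 28, 20, 3, 4, 15, 25, 17, 11, 19, 14, 13, 0, 22, 1, 23, 5, 8, 2, 24, 16, 10]
i: (SA[i-1],SA[i]) lcp shared
  1: (6,27) 1 'a'
  2: (27,26) 0 ''
  3: (26,18) 1 'b'
  4: (18,12) 2 'bd'
  5: (12,21) 3 'bdd'
  6: (21,7) 1 'b'
  7: (7,9) 2 'be'
  8: (9,28) 0 ''
  9: (28,20) 1 'c'
  10: (20,3) 1 'c'
  11: (3,4) 1 'c'
  12: (4,15) 2 'ce'
  13: (15,25) 0 ''
  14: (25,17) 2 'db'
  15: (17,11) 3 'dbd'
  16: (11,19) 1 'd'
  17: (19,14) 2 'dc'
  18: (14,13) 1 'd'
  19: (13,0) 2 'dd'
  20: (0,22) 3 'dde'
  21: (22,1) 1 'd'
  22: (1,23) 2 'de'
  23: (23,5) 0 ''
  24: (5,8) 1 'e'
  25: (8,2) 1 'e'
  26: (2,24) 1 'e'
  27: (24,16) 3 'edb'
  28: (16,10) 4 'edbd'

n(n+1)/2 = 29·30/2 = 435
Σ LCP = 0 + 1 + 0 + 1 + 2 + 3 + 1 + 2 + 0 + 1 + 1 + 1 + 2 + 0 + 2 + 3 + 1 + 2 + 1 + 2 + 3 + 1 + 2 + 0 + 1 + 1 + 1 + 3 + 4 = 42
distinct = 435 − 42 = 393

393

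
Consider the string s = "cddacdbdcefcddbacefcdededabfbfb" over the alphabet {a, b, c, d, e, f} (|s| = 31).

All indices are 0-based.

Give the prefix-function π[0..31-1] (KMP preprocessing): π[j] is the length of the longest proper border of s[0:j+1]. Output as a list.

π[0] = 0
j=1 s[j]='d': π[1]=0 (border '')
j=2 s[j]='d': π[2]=0 (border '')
j=3 s[j]='a': π[3]=0 (border '')
j=4 s[j]='c': π[4]=1 (border 'c')
j=5 s[j]='d': π[5]=2 (border 'cd')
j=6 s[j]='b': k: 2→0; π[6]=0 (border '')
j=7 s[j]='d': π[7]=0 (border '')
j=8 s[j]='c': π[8]=1 (border 'c')
j=9 s[j]='e': k: 1→0; π[9]=0 (border '')
j=10 s[j]='f': π[10]=0 (border '')
j=11 s[j]='c': π[11]=1 (border 'c')
j=12 s[j]='d': π[12]=2 (border 'cd')
j=13 s[j]='d': π[13]=3 (border 'cdd')
j=14 s[j]='b': k: 3→0; π[14]=0 (border '')
j=15 s[j]='a': π[15]=0 (border '')
j=16 s[j]='c': π[16]=1 (border 'c')
j=17 s[j]='e': k: 1→0; π[17]=0 (border '')
j=18 s[j]='f': π[18]=0 (border '')
j=19 s[j]='c': π[19]=1 (border 'c')
j=20 s[j]='d': π[20]=2 (border 'cd')
j=21 s[j]='e': k: 2→0; π[21]=0 (border '')
j=22 s[j]='d': π[22]=0 (border '')
j=23 s[j]='e': π[23]=0 (border '')
j=24 s[j]='d': π[24]=0 (border '')
j=25 s[j]='a': π[25]=0 (border '')
j=26 s[j]='b': π[26]=0 (border '')
j=27 s[j]='f': π[27]=0 (border '')
j=28 s[j]='b': π[28]=0 (border '')
j=29 s[j]='f': π[29]=0 (border '')
j=30 s[j]='b': π[30]=0 (border '')

[0, 0, 0, 0, 1, 2, 0, 0, 1, 0, 0, 1, 2, 3, 0, 0, 1, 0, 0, 1, 2, 0, 0, 0, 0, 0, 0, 0, 0, 0, 0]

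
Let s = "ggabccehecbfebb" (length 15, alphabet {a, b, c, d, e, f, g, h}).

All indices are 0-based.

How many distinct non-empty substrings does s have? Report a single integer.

rank→(start, suffix):
  0 → (2, 'abccehecbfebb')
  1 → (14, 'b')
  2 → (13, 'bb')
  3 → (3, 'bccehecbfebb')
  4 → (10, 'bfebb')
  5 → (9, 'cbfebb')
  6 → (4, 'ccehecbfebb')
  7 → (5, 'cehecbfebb')
  8 → (12, 'ebb')
  9 → (8, 'ecbfebb')
  10 → (6, 'ehecbfebb')
  11 → (11, 'febb')
  12 → (1, 'gabccehecbfebb')
  13 → (0, 'ggabccehecbfebb')
  14 → (7, 'hecbfebb')

SA = [2, 14, 13, 3, 10, 9, 4, 5, 12, 8, 6, 11, 1, 0, 7]
i: (SA[i-1],SA[i]) lcp shared
  1: (2,14) 0 ''
  2: (14,13) 1 'b'
  3: (13,3) 1 'b'
  4: (3,10) 1 'b'
  5: (10,9) 0 ''
  6: (9,4) 1 'c'
  7: (4,5) 1 'c'
  8: (5,12) 0 ''
  9: (12,8) 1 'e'
  10: (8,6) 1 'e'
  11: (6,11) 0 ''
  12: (11,1) 0 ''
  13: (1,0) 1 'g'
  14: (0,7) 0 ''

n(n+1)/2 = 15·16/2 = 120
Σ LCP = 0 + 0 + 1 + 1 + 1 + 0 + 1 + 1 + 0 + 1 + 1 + 0 + 0 + 1 + 0 = 8
distinct = 120 − 8 = 112

112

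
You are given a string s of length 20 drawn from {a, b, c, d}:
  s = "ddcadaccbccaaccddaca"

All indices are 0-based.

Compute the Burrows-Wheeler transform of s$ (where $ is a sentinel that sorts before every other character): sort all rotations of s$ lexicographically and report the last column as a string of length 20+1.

accddaccacdcbaacdadc$

rank  rotation               last
    0  $ddcadaccbccaaccddaca  a
    1  a$ddcadaccbccaaccddac  c
    2  aaccddaca$ddcadaccbcc  c
    3  aca$ddcadaccbccaaccdd  d
    4  accbccaaccddaca$ddcad  d
    5  accddaca$ddcadaccbcca  a
    6  adaccbccaaccddaca$ddc  c
    7  bccaaccddaca$ddcadacc  c
    8  ca$ddcadaccbccaaccdda  a
    9  caaccddaca$ddcadaccbc  c
   10  cadaccbccaaccddaca$dd  d
   11  cbccaaccddaca$ddcadac  c
   12  ccaaccddaca$ddcadaccb  b
   13  ccbccaaccddaca$ddcada  a
   14  ccddaca$ddcadaccbccaa  a
   15  cddaca$ddcadaccbccaac  c
   16  daca$ddcadaccbccaaccd  d
   17  daccbccaaccddaca$ddca  a
   18  dcadaccbccaaccddaca$d  d
   19  ddaca$ddcadaccbccaacc  c
   20  ddcadaccbccaaccddaca$  $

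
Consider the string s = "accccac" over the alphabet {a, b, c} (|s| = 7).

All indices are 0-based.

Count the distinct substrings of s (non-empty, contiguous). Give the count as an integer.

19

rank→(start, suffix):
  0 → (5, 'ac')
  1 → (0, 'accccac')
  2 → (6, 'c')
  3 → (4, 'cac')
  4 → (3, 'ccac')
  5 → (2, 'cccac')
  6 → (1, 'ccccac')

SA = [5, 0, 6, 4, 3, 2, 1]
i: (SA[i-1],SA[i]) lcp shared
  1: (5,0) 2 'ac'
  2: (0,6) 0 ''
  3: (6,4) 1 'c'
  4: (4,3) 1 'c'
  5: (3,2) 2 'cc'
  6: (2,1) 3 'ccc'

n(n+1)/2 = 7·8/2 = 28
Σ LCP = 0 + 2 + 0 + 1 + 1 + 2 + 3 = 9
distinct = 28 − 9 = 19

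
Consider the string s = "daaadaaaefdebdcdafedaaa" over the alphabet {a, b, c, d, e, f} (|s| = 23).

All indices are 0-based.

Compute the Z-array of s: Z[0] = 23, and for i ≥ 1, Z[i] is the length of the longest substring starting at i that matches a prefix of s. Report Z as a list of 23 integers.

[23, 0, 0, 0, 4, 0, 0, 0, 0, 0, 1, 0, 0, 1, 0, 2, 0, 0, 0, 4, 0, 0, 0]

Z[0]=23
i=1: i≥r, start 0; Z[1]=0
i=2: i≥r, start 0; Z[2]=0
i=3: i≥r, start 0; Z[3]=0
i=4: i≥r, start 0; Z[4]=4 extend→box=[4,8)
i=5: min(r-i=3, Z[1]=0)=0; Z[5]=0
i=6: min(r-i=2, Z[2]=0)=0; Z[6]=0
i=7: min(r-i=1, Z[3]=0)=0; Z[7]=0
i=8: i≥r, start 0; Z[8]=0
i=9: i≥r, start 0; Z[9]=0
i=10: i≥r, start 0; Z[10]=1 extend→box=[10,11)
i=11: i≥r, start 0; Z[11]=0
i=12: i≥r, start 0; Z[12]=0
i=13: i≥r, start 0; Z[13]=1 extend→box=[13,14)
i=14: i≥r, start 0; Z[14]=0
i=15: i≥r, start 0; Z[15]=2 extend→box=[15,17)
i=16: min(r-i=1, Z[1]=0)=0; Z[16]=0
i=17: i≥r, start 0; Z[17]=0
i=18: i≥r, start 0; Z[18]=0
i=19: i≥r, start 0; Z[19]=4 extend→box=[19,23)
i=20: min(r-i=3, Z[1]=0)=0; Z[20]=0
i=21: min(r-i=2, Z[2]=0)=0; Z[21]=0
i=22: min(r-i=1, Z[3]=0)=0; Z[22]=0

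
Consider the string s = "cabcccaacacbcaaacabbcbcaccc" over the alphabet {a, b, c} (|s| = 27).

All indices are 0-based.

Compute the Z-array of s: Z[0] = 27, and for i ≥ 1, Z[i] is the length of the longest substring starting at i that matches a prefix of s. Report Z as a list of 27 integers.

[27, 0, 0, 1, 1, 2, 0, 0, 2, 0, 1, 0, 2, 0, 0, 0, 3, 0, 0, 0, 1, 0, 2, 0, 1, 1, 1]

Z[0]=27
i=1: outside box; Z[1]=0
i=2: outside box; Z[2]=0
i=3: outside box; Z[3]=1 scan→box=[3,4)
i=4: outside box; Z[4]=1 scan→box=[4,5)
i=5: outside box; Z[5]=2 scan→box=[5,7)
i=6: min(r-i=1, Z[1]=0)=0; Z[6]=0
i=7: outside box; Z[7]=0
i=8: outside box; Z[8]=2 scan→box=[8,10)
i=9: min(r-i=1, Z[1]=0)=0; Z[9]=0
i=10: outside box; Z[10]=1 scan→box=[10,11)
i=11: outside box; Z[11]=0
i=12: outside box; Z[12]=2 scan→box=[12,14)
i=13: min(r-i=1, Z[1]=0)=0; Z[13]=0
i=14: outside box; Z[14]=0
i=15: outside box; Z[15]=0
i=16: outside box; Z[16]=3 scan→box=[16,19)
i=17: min(r-i=2, Z[1]=0)=0; Z[17]=0
i=18: min(r-i=1, Z[2]=0)=0; Z[18]=0
i=19: outside box; Z[19]=0
i=20: outside box; Z[20]=1 scan→box=[20,21)
i=21: outside box; Z[21]=0
i=22: outside box; Z[22]=2 scan→box=[22,24)
i=23: min(r-i=1, Z[1]=0)=0; Z[23]=0
i=24: outside box; Z[24]=1 scan→box=[24,25)
i=25: outside box; Z[25]=1 scan→box=[25,26)
i=26: outside box; Z[26]=1 scan→box=[26,27)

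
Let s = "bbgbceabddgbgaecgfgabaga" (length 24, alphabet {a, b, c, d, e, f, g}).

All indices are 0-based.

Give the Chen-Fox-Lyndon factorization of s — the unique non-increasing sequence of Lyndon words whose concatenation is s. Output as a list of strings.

["bbgbce", "abddgbgaecgfg", "abag", "a"]

emit factor 1: 'bbgbce' (i=0, period=6)
emit factor 2: 'abddgbgaecgfg' (i=6, period=13)
emit factor 3: 'abag' (i=19, period=4)
emit factor 4: 'a' (i=23, period=1)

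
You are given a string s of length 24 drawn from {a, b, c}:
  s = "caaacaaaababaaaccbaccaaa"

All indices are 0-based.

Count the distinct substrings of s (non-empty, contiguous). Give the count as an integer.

rank→(start, suffix):
  0 → (23, 'a')
  1 → (22, 'aa')
  2 → (21, 'aaa')
  3 → (5, 'aaaababaaaccbaccaaa')
  4 → (6, 'aaababaaaccbaccaaa')
  5 → (1, 'aaacaaaababaaaccbaccaaa')
  6 → (12, 'aaaccbaccaaa')
  7 → (7, 'aababaaaccbaccaaa')
  8 → (2, 'aacaaaababaaaccbaccaaa')
  9 → (13, 'aaccbaccaaa')
  10 → (10, 'abaaaccbaccaaa')
  11 → (8, 'ababaaaccbaccaaa')
  12 → (3, 'acaaaababaaaccbaccaaa')
  13 → (18, 'accaaa')
  14 → (14, 'accbaccaaa')
  15 → (11, 'baaaccbaccaaa')
  16 → (9, 'babaaaccbaccaaa')
  17 → (17, 'baccaaa')
  18 → (20, 'caaa')
  19 → (4, 'caaaababaaaccbaccaaa')
  20 → (0, 'caaacaaaababaaaccbaccaaa')
  21 → (16, 'cbaccaaa')
  22 → (19, 'ccaaa')
  23 → (15, 'ccbaccaaa')

SA = [23, 22, 21, 5, 6, 1, 12, 7, 2, 13, 10, 8, 3, 18, 14, 11, 9, 17, 20, 4, 0, 16, 19, 15]
i: (SA[i-1],SA[i]) lcp shared
  1: (23,22) 1 'a'
  2: (22,21) 2 'aa'
  3: (21,5) 3 'aaa'
  4: (5,6) 3 'aaa'
  5: (6,1) 3 'aaa'
  6: (1,12) 4 'aaac'
  7: (12,7) 2 'aa'
  8: (7,2) 2 'aa'
  9: (2,13) 3 'aac'
  10: (13,10) 1 'a'
  11: (10,8) 3 'aba'
  12: (8,3) 1 'a'
  13: (3,18) 2 'ac'
  14: (18,14) 3 'acc'
  15: (14,11) 0 ''
  16: (11,9) 2 'ba'
  17: (9,17) 2 'ba'
  18: (17,20) 0 ''
  19: (20,4) 4 'caaa'
  20: (4,0) 4 'caaa'
  21: (0,16) 1 'c'
  22: (16,19) 1 'c'
  23: (19,15) 2 'cc'

n(n+1)/2 = 24·25/2 = 300
Σ LCP = 0 + 1 + 2 + 3 + 3 + 3 + 4 + 2 + 2 + 3 + 1 + 3 + 1 + 2 + 3 + 0 + 2 + 2 + 0 + 4 + 4 + 1 + 1 + 2 = 49
distinct = 300 − 49 = 251

251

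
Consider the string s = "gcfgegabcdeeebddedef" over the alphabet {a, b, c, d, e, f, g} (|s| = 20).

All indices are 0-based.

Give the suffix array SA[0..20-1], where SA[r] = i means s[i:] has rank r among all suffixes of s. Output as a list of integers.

rank | idx | suffix
   0 |   6 | abcdeeebddedef
   1 |   7 | bcdeeebddedef
   2 |  13 | bddedef
   3 |   8 | cdeeebddedef
   4 |   1 | cfgegabcdeeebddedef
   5 |  14 | ddedef
   6 |  15 | dedef
   7 |   9 | deeebddedef
   8 |  17 | def
   9 |  12 | ebddedef
  10 |  16 | edef
  11 |  11 | eebddedef
  12 |  10 | eeebddedef
  13 |  18 | ef
  14 |   4 | egabcdeeebddedef
  15 |  19 | f
  16 |   2 | fgegabcdeeebddedef
  17 |   5 | gabcdeeebddedef
  18 |   0 | gcfgegabcdeeebddedef
  19 |   3 | gegabcdeeebddedef

[6, 7, 13, 8, 1, 14, 15, 9, 17, 12, 16, 11, 10, 18, 4, 19, 2, 5, 0, 3]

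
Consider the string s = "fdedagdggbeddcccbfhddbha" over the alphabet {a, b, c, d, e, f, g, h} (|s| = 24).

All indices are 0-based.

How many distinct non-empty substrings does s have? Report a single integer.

sorted suffixes:
  #0 SA[0]=23  'a'
  #1 SA[1]=4  'agdggbeddcccbfhddbha'
  #2 SA[2]=9  'beddcccbfhddbha'
  #3 SA[3]=16  'bfhddbha'
  #4 SA[4]=21  'bha'
  #5 SA[5]=15  'cbfhddbha'
  #6 SA[6]=14  'ccbfhddbha'
  #7 SA[7]=13  'cccbfhddbha'
  #8 SA[8]=3  'dagdggbeddcccbfhddbha'
  #9 SA[9]=20  'dbha'
  #10 SA[10]=12  'dcccbfhddbha'
  #11 SA[11]=19  'ddbha'
  #12 SA[12]=11  'ddcccbfhddbha'
  #13 SA[13]=1  'dedagdggbeddcccbfhddbha'
  #14 SA[14]=6  'dggbeddcccbfhddbha'
  #15 SA[15]=2  'edagdggbeddcccbfhddbha'
  #16 SA[16]=10  'eddcccbfhddbha'
  #17 SA[17]=0  'fdedagdggbeddcccbfhddbha'
  #18 SA[18]=17  'fhddbha'
  #19 SA[19]=8  'gbeddcccbfhddbha'
  #20 SA[20]=5  'gdggbeddcccbfhddbha'
  #21 SA[21]=7  'ggbeddcccbfhddbha'
  #22 SA[22]=22  'ha'
  #23 SA[23]=18  'hddbha'

SA = [23, 4, 9, 16, 21, 15, 14, 13, 3, 20, 12, 19, 11, 1, 6, 2, 10, 0, 17, 8, 5, 7, 22, 18]
rank  pair      lcp
   1  s[23:],s[4:]  1  'a'
   2  s[4:],s[9:]  0  ''
   3  s[9:],s[16:]  1  'b'
   4  s[16:],s[21:]  1  'b'
   5  s[21:],s[15:]  0  ''
   6  s[15:],s[14:]  1  'c'
   7  s[14:],s[13:]  2  'cc'
   8  s[13:],s[3:]  0  ''
   9  s[3:],s[20:]  1  'd'
  10  s[20:],s[12:]  1  'd'
  11  s[12:],s[19:]  1  'd'
  12  s[19:],s[11:]  2  'dd'
  13  s[11:],s[1:]  1  'd'
  14  s[1:],s[6:]  1  'd'
  15  s[6:],s[2:]  0  ''
  16  s[2:],s[10:]  2  'ed'
  17  s[10:],s[0:]  0  ''
  18  s[0:],s[17:]  1  'f'
  19  s[17:],s[8:]  0  ''
  20  s[8:],s[5:]  1  'g'
  21  s[5:],s[7:]  1  'g'
  22  s[7:],s[22:]  0  ''
  23  s[22:],s[18:]  1  'h'

n(n+1)/2 = 24·25/2 = 300
Σ LCP = 0 + 1 + 0 + 1 + 1 + 0 + 1 + 2 + 0 + 1 + 1 + 1 + 2 + 1 + 1 + 0 + 2 + 0 + 1 + 0 + 1 + 1 + 0 + 1 = 19
distinct = 300 − 19 = 281

281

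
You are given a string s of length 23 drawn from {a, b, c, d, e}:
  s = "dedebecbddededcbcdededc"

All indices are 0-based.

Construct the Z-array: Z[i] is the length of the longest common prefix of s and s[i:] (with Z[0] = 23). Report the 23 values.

Z[0]=23
i=1: i≥r, start 0; Z[1]=0
i=2: i≥r, start 0; Z[2]=2 scan→box=[2,4)
i=3: min(r-i=1, Z[1]=0)=0; Z[3]=0
i=4: i≥r, start 0; Z[4]=0
i=5: i≥r, start 0; Z[5]=0
i=6: i≥r, start 0; Z[6]=0
i=7: i≥r, start 0; Z[7]=0
i=8: i≥r, start 0; Z[8]=1 scan→box=[8,9)
i=9: i≥r, start 0; Z[9]=4 scan→box=[9,13)
i=10: min(r-i=3, Z[1]=0)=0; Z[10]=0
i=11: min(r-i=2, Z[2]=2)=2; Z[11]=3 scan→box=[11,14)
i=12: min(r-i=2, Z[1]=0)=0; Z[12]=0
i=13: min(r-i=1, Z[2]=2)=1; Z[13]=1
i=14: i≥r, start 0; Z[14]=0
i=15: i≥r, start 0; Z[15]=0
i=16: i≥r, start 0; Z[16]=0
i=17: i≥r, start 0; Z[17]=4 scan→box=[17,21)
i=18: min(r-i=3, Z[1]=0)=0; Z[18]=0
i=19: min(r-i=2, Z[2]=2)=2; Z[19]=3 scan→box=[19,22)
i=20: min(r-i=2, Z[1]=0)=0; Z[20]=0
i=21: min(r-i=1, Z[2]=2)=1; Z[21]=1
i=22: i≥r, start 0; Z[22]=0

[23, 0, 2, 0, 0, 0, 0, 0, 1, 4, 0, 3, 0, 1, 0, 0, 0, 4, 0, 3, 0, 1, 0]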